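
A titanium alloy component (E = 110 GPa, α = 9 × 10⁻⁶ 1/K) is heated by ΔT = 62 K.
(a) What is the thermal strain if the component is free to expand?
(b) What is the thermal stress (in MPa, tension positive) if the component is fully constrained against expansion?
(a) Free thermal strain ε_th = α·ΔT = (9 × 10⁻⁶) × 62 = 0.000558
(b) Fully constrained, the expansion is suppressed, so σ = -E·α·ΔT. Convert E = 110 GPa = 1.1 × 10¹¹ Pa.
  σ = -(1.1 × 10¹¹) × (9 × 10⁻⁶) × 62 = -6.138 × 10⁷ Pa = -61.38 MPa (compressive)
Final answer: (a) ε_th = 0.000558, (b) σ = -61.38 MPa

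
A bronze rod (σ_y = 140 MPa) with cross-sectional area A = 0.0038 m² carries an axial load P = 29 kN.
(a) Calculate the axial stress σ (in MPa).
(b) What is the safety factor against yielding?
(a) Axial stress σ = P/A. Convert P = 29 kN = 29000 N.
  σ = 29000 / 0.0038 = 7.632 × 10⁶ Pa = 7.632 MPa
(b) Safety factor SF = σ_y/σ = 140 / 7.632 = 18.34
Final answer: (a) σ = 7.632 MPa, (b) SF = 18.34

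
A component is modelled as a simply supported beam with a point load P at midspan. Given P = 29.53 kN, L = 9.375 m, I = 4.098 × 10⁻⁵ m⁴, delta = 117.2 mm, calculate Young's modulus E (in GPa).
Model: a simply supported beam with a point load P at midspan, so delta = (P·L^3) / (48·E·I).
Solve for E: E = (P·L^3) / (48·delta·I).
Convert to SI units:
  P = 29.53 kN = 29530 N
  delta = 117.2 mm = 0.1172 m
Substitute:
  E = (29530 × 9.375^3) / (48 × 0.1172 × (4.098 × 10⁻⁵))
  E = 1.055 × 10¹¹ Pa
Convert: E = 1.055 × 10¹¹ Pa = 105.5 GPa
Final answer: E = 105.5 GPa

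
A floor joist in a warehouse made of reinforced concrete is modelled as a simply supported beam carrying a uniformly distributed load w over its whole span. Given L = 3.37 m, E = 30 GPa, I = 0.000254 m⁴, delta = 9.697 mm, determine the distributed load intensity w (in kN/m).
Model: a simply supported beam carrying a uniformly distributed load w over its whole span, so delta = (5·w·L^4) / (384·E·I).
Solve for w: w = (384·delta·E·I) / (5·L^4).
Convert to SI units:
  E = 30 GPa = 3 × 10¹⁰ Pa
  delta = 9.697 mm = 0.009697 m
Substitute:
  w = (384 × 0.009697 × (3 × 10¹⁰) × 0.000254) / (5 × 3.37^4)
  w = 44000 N/m
Convert: w = 44000 N/m = 44 kN/m
Final answer: w = 44 kN/m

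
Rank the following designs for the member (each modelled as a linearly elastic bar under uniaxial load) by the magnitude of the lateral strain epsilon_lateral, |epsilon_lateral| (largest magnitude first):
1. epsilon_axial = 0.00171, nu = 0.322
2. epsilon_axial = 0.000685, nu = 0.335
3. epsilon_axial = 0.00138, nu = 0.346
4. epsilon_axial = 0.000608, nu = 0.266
Model: a linearly elastic bar under uniaxial load, so epsilon_lateral = -nu·epsilon_axial (SI units).
  Case 1: epsilon_lateral = -(0.322 × 0.00171) = -0.0005506
  Case 2: epsilon_lateral = -(0.335 × 0.000685) = -0.0002295
  Case 3: epsilon_lateral = -(0.346 × 0.00138) = -0.0004775
  Case 4: epsilon_lateral = -(0.266 × 0.000608) = -0.0001617
Ordering by |epsilon_lateral|: 0.0005506 (case 1) > 0.0004775 (case 3) > 0.0002295 (case 2) > 0.0001617 (case 4)
Final answer: 1, 3, 2, 4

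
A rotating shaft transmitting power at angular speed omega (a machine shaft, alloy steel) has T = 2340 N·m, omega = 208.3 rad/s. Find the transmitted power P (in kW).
Model: a rotating shaft transmitting power at angular speed omega, so P = T·omega.
Substitute:
  P = 2340 × 208.3
  P = 487400 W
Convert: P = 487400 W = 487.4 kW
Final answer: P = 487.4 kW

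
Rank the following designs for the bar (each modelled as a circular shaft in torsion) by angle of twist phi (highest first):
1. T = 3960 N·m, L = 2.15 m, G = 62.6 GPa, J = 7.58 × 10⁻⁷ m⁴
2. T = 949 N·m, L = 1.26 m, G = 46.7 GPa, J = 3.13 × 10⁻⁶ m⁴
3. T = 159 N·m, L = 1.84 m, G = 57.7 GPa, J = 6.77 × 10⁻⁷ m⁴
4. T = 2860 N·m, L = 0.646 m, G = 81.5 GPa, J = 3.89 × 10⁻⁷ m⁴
Model: a circular shaft in torsion, so phi = (T·L) / (G·J) (SI units).
  Case 1: phi = (3960 × 2.15) / ((6.26 × 10¹⁰) × (7.58 × 10⁻⁷)) = 0.1794 rad = 10.28°
  Case 2: phi = (949 × 1.26) / ((4.67 × 10¹⁰) × (3.13 × 10⁻⁶)) = 0.00818 rad = 0.4687°
  Case 3: phi = (159 × 1.84) / ((5.77 × 10¹⁰) × (6.77 × 10⁻⁷)) = 0.007489 rad = 0.4291°
  Case 4: phi = (2860 × 0.646) / ((8.15 × 10¹⁰) × (3.89 × 10⁻⁷)) = 0.05828 rad = 3.339°
Ordering: 10.28° (case 1) > 3.339° (case 4) > 0.4687° (case 2) > 0.4291° (case 3)
Final answer: 1, 4, 2, 3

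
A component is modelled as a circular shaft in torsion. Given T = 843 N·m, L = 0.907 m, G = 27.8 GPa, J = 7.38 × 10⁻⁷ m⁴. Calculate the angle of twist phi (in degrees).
Model: a circular shaft in torsion, so phi = (T·L) / (G·J).
Convert to SI units:
  G = 27.8 GPa = 2.78 × 10¹⁰ Pa
Substitute:
  phi = (843 × 0.907) / ((2.78 × 10¹⁰) × (7.38 × 10⁻⁷))
  phi = 0.03727 rad
Convert to degrees: phi = 0.03727 × 180/π = 2.135°
Final answer: phi = 2.135°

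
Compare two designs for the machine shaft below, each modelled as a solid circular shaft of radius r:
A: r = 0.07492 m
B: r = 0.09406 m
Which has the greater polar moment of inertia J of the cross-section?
Model: a solid circular shaft of radius r, so J = (π·r^4) / 2 (SI units).
  A: J = (π × 0.07492^4) / 2 = 4.949 × 10⁻⁵ m⁴
  B: J = (π × 0.09406^4) / 2 = 0.000123 m⁴
0.000123 m⁴ > 4.949 × 10⁻⁵ m⁴, so B is larger.
Final answer: B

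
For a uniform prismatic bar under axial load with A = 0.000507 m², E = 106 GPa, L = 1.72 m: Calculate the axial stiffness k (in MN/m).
Model: a uniform prismatic bar under axial load, so k = (A·E) / L.
Convert to SI units:
  E = 106 GPa = 1.06 × 10¹¹ Pa
Substitute:
  k = (0.000507 × (1.06 × 10¹¹)) / 1.72
  k = 3.125 × 10⁷ N/m
Convert: k = 3.125 × 10⁷ N/m = 31.25 MN/m
Final answer: k = 31.25 MN/m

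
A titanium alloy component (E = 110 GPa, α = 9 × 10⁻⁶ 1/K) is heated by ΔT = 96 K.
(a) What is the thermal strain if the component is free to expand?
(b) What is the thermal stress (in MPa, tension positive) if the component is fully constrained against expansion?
(a) Free thermal strain ε_th = α·ΔT = (9 × 10⁻⁶) × 96 = 0.000864
(b) Fully constrained, the expansion is suppressed, so σ = -E·α·ΔT. Convert E = 110 GPa = 1.1 × 10¹¹ Pa.
  σ = -(1.1 × 10¹¹) × (9 × 10⁻⁶) × 96 = -9.504 × 10⁷ Pa = -95.04 MPa (compressive)
Final answer: (a) ε_th = 0.000864, (b) σ = -95.04 MPa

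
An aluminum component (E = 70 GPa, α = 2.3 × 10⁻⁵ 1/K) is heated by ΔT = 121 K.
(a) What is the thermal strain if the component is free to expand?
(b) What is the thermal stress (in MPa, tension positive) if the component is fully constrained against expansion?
(a) Free thermal strain ε_th = α·ΔT = (2.3 × 10⁻⁵) × 121 = 0.002783
(b) Fully constrained, the expansion is suppressed, so σ = -E·α·ΔT. Convert E = 70 GPa = 7 × 10¹⁰ Pa.
  σ = -(7 × 10¹⁰) × (2.3 × 10⁻⁵) × 121 = -1.948 × 10⁸ Pa = -194.8 MPa (compressive)
Final answer: (a) ε_th = 0.002783, (b) σ = -194.8 MPa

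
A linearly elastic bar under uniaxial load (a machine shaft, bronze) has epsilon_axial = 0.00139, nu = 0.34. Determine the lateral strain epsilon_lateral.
Model: a linearly elastic bar under uniaxial load, so epsilon_lateral = -nu·epsilon_axial.
Substitute:
  epsilon_lateral = -(0.34 × 0.00139)
  epsilon_lateral = -0.0004726
Final answer: epsilon_lateral = -0.0004726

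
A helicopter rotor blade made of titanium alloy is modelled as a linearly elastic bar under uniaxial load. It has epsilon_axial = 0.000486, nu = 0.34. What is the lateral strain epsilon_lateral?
Model: a linearly elastic bar under uniaxial load, so epsilon_lateral = -nu·epsilon_axial.
Substitute:
  epsilon_lateral = -(0.34 × 0.000486)
  epsilon_lateral = -0.0001652
Final answer: epsilon_lateral = -0.0001652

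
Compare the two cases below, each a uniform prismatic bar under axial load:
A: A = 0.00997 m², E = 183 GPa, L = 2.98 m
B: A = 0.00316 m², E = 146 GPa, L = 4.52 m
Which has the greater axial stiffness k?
Model: a uniform prismatic bar under axial load, so k = (A·E) / L (SI units).
  A: k = (0.00997 × (1.83 × 10¹¹)) / 2.98 = 6.123 × 10⁸ N/m = 612.3 MN/m
  B: k = (0.00316 × (1.46 × 10¹¹)) / 4.52 = 1.021 × 10⁸ N/m = 102.1 MN/m
612.3 MN/m > 102.1 MN/m, so A is larger.
Final answer: A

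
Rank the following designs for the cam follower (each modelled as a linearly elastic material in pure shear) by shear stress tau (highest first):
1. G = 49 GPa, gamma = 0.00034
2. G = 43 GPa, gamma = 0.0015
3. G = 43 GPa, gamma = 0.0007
Model: a linearly elastic material in pure shear, so tau = G·gamma (SI units).
  Case 1: tau = (4.9 × 10¹⁰) × 0.00034 = 1.666 × 10⁷ Pa = 16.66 MPa
  Case 2: tau = (4.3 × 10¹⁰) × 0.0015 = 6.45 × 10⁷ Pa = 64.5 MPa
  Case 3: tau = (4.3 × 10¹⁰) × 0.0007 = 3.01 × 10⁷ Pa = 30.1 MPa
Ordering: 64.5 MPa (case 2) > 30.1 MPa (case 3) > 16.66 MPa (case 1)
Final answer: 2, 3, 1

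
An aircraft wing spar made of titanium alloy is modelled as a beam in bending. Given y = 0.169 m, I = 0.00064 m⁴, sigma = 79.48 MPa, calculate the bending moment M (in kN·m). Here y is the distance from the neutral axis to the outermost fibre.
Model: a beam in bending, so sigma = (M·y) / I.
Solve for M: M = (sigma·I) / y.
Convert to SI units:
  sigma = 79.48 MPa = 7.948 × 10⁷ Pa
Substitute:
  M = ((7.948 × 10⁷) × 0.00064) / 0.169
  M = 301000 N·m
Convert: M = 301000 N·m = 301 kN·m
Final answer: M = 301 kN·m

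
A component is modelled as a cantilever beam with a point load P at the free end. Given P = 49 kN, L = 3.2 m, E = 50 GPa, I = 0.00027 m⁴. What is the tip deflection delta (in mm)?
Model: a cantilever beam with a point load P at the free end, so delta = (P·L^3) / (3·E·I).
Convert to SI units:
  P = 49 kN = 49000 N
  E = 50 GPa = 5 × 10¹⁰ Pa
Substitute:
  delta = (49000 × 3.2^3) / (3 × (5 × 10¹⁰) × 0.00027)
  delta = 0.03965 m
Convert: delta = 0.03965 m = 39.65 mm
Final answer: delta = 39.65 mm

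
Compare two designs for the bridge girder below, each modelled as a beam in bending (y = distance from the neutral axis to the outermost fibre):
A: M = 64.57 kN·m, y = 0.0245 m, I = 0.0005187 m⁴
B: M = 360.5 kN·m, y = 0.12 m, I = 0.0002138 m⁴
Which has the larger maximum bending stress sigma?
Model: a beam in bending (y = distance from the neutral axis to the outermost fibre), so sigma = (M·y) / I (SI units).
  A: sigma = (64570 × 0.0245) / 0.0005187 = 3.05 × 10⁶ Pa = 3.05 MPa
  B: sigma = (360500 × 0.12) / 0.0002138 = 2.023 × 10⁸ Pa = 202.3 MPa
202.3 MPa > 3.05 MPa, so B is larger.
Final answer: B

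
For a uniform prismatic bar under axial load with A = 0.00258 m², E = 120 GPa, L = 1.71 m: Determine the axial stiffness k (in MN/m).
Model: a uniform prismatic bar under axial load, so k = (A·E) / L.
Convert to SI units:
  E = 120 GPa = 1.2 × 10¹¹ Pa
Substitute:
  k = (0.00258 × (1.2 × 10¹¹)) / 1.71
  k = 1.811 × 10⁸ N/m
Convert: k = 1.811 × 10⁸ N/m = 181.1 MN/m
Final answer: k = 181.1 MN/m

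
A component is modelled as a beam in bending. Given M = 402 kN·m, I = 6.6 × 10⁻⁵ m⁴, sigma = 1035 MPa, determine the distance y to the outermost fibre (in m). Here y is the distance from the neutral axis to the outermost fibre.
Model: a beam in bending, so sigma = (M·y) / I.
Solve for y: y = (sigma·I) / M.
Convert to SI units:
  M = 402 kN·m = 402000 N·m
  sigma = 1035 MPa = 1.035 × 10⁹ Pa
Substitute:
  y = ((1.035 × 10⁹) × (6.6 × 10⁻⁵)) / 402000
  y = 0.1699 m
Final answer: y = 0.1699 m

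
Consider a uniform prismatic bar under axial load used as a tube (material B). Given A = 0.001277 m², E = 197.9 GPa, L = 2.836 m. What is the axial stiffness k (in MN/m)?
Model: a uniform prismatic bar under axial load, so k = (A·E) / L.
Convert to SI units:
  E = 197.9 GPa = 1.979 × 10¹¹ Pa
Substitute:
  k = (0.001277 × (1.979 × 10¹¹)) / 2.836
  k = 8.911 × 10⁷ N/m
Convert: k = 8.911 × 10⁷ N/m = 89.11 MN/m
Final answer: k = 89.11 MN/m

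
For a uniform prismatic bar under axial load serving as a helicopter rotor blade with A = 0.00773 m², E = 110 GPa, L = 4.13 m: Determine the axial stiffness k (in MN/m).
Model: a uniform prismatic bar under axial load, so k = (A·E) / L.
Convert to SI units:
  E = 110 GPa = 1.1 × 10¹¹ Pa
Substitute:
  k = (0.00773 × (1.1 × 10¹¹)) / 4.13
  k = 2.059 × 10⁸ N/m
Convert: k = 2.059 × 10⁸ N/m = 205.9 MN/m
Final answer: k = 205.9 MN/m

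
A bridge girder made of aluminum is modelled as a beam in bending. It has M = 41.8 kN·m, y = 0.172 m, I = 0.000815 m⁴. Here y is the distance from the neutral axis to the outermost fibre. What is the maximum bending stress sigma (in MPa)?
Model: a beam in bending, so sigma = (M·y) / I.
Convert to SI units:
  M = 41.8 kN·m = 41800 N·m
Substitute:
  sigma = (41800 × 0.172) / 0.000815
  sigma = 8.822 × 10⁶ Pa
Convert: sigma = 8.822 × 10⁶ Pa = 8.822 MPa
Final answer: sigma = 8.822 MPa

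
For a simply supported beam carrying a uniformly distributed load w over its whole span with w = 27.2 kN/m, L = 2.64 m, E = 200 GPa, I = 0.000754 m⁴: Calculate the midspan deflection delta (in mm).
Model: a simply supported beam carrying a uniformly distributed load w over its whole span, so delta = (5·w·L^4) / (384·E·I).
Convert to SI units:
  w = 27.2 kN/m = 27200 N/m
  E = 200 GPa = 2 × 10¹¹ Pa
Substitute:
  delta = (5 × 27200 × 2.64^4) / (384 × (2 × 10¹¹) × 0.000754)
  delta = 0.0001141 m
Convert: delta = 0.0001141 m = 0.1141 mm
Final answer: delta = 0.1141 mm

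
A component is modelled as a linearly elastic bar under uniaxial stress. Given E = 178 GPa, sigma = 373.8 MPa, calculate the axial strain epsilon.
Model: a linearly elastic bar under uniaxial stress, so sigma = E·epsilon.
Solve for epsilon: epsilon = sigma / E.
Convert to SI units:
  E = 178 GPa = 1.78 × 10¹¹ Pa
  sigma = 373.8 MPa = 3.738 × 10⁸ Pa
Substitute:
  epsilon = (3.738 × 10⁸) / (1.78 × 10¹¹)
  epsilon = 0.0021
Final answer: epsilon = 0.0021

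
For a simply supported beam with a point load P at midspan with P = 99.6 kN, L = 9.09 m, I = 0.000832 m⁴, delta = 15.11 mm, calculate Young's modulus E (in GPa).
Model: a simply supported beam with a point load P at midspan, so delta = (P·L^3) / (48·E·I).
Solve for E: E = (P·L^3) / (48·delta·I).
Convert to SI units:
  P = 99.6 kN = 99600 N
  delta = 15.11 mm = 0.01511 m
Substitute:
  E = (99600 × 9.09^3) / (48 × 0.01511 × 0.000832)
  E = 1.24 × 10¹¹ Pa
Convert: E = 1.24 × 10¹¹ Pa = 124 GPa
Final answer: E = 124 GPa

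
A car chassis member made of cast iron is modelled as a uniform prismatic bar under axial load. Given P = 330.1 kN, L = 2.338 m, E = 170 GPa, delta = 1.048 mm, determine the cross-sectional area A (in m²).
Model: a uniform prismatic bar under axial load, so delta = (P·L) / (A·E).
Solve for A: A = (P·L) / (delta·E).
Convert to SI units:
  P = 330.1 kN = 330100 N
  E = 170 GPa = 1.7 × 10¹¹ Pa
  delta = 1.048 mm = 0.001048 m
Substitute:
  A = (330100 × 2.338) / (0.001048 × (1.7 × 10¹¹))
  A = 0.004332 m²
Final answer: A = 0.004332 m²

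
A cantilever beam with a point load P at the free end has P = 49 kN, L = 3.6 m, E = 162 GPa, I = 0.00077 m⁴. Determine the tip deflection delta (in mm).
Model: a cantilever beam with a point load P at the free end, so delta = (P·L^3) / (3·E·I).
Convert to SI units:
  P = 49 kN = 49000 N
  E = 162 GPa = 1.62 × 10¹¹ Pa
Substitute:
  delta = (49000 × 3.6^3) / (3 × (1.62 × 10¹¹) × 0.00077)
  delta = 0.006109 m
Convert: delta = 0.006109 m = 6.109 mm
Final answer: delta = 6.109 mm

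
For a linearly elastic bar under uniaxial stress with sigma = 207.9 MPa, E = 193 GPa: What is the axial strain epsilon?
Model: a linearly elastic bar under uniaxial stress, so epsilon = sigma / E.
Convert to SI units:
  sigma = 207.9 MPa = 2.079 × 10⁸ Pa
  E = 193 GPa = 1.93 × 10¹¹ Pa
Substitute:
  epsilon = (2.079 × 10⁸) / (1.93 × 10¹¹)
  epsilon = 0.001077
Final answer: epsilon = 0.001077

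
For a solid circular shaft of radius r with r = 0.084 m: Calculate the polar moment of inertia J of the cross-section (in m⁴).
Model: a solid circular shaft of radius r, so J = (π·r^4) / 2.
Substitute:
  J = (π × 0.084^4) / 2
  J = 7.821 × 10⁻⁵ m⁴
Final answer: J = 7.821 × 10⁻⁵ m⁴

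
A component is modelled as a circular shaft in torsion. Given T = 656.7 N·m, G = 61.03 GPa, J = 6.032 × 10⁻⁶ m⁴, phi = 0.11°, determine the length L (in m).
Model: a circular shaft in torsion, so phi = (T·L) / (G·J).
Solve for L: L = (phi·G·J) / T.
Convert to SI units:
  G = 61.03 GPa = 6.103 × 10¹⁰ Pa
  phi = 0.11° = 0.00192 rad
Substitute:
  L = (0.00192 × (6.103 × 10¹⁰) × (6.032 × 10⁻⁶)) / 656.7
  L = 1.076 m
Final answer: L = 1.076 m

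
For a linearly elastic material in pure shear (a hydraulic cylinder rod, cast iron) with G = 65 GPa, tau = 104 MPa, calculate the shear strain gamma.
Model: a linearly elastic material in pure shear, so tau = G·gamma.
Solve for gamma: gamma = tau / G.
Convert to SI units:
  G = 65 GPa = 6.5 × 10¹⁰ Pa
  tau = 104 MPa = 1.04 × 10⁸ Pa
Substitute:
  gamma = (1.04 × 10⁸) / (6.5 × 10¹⁰)
  gamma = 0.0016
Final answer: gamma = 0.0016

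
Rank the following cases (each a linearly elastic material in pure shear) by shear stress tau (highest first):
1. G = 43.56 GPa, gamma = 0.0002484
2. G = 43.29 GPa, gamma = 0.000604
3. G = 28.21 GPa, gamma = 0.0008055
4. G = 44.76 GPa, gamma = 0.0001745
Model: a linearly elastic material in pure shear, so tau = G·gamma (SI units).
  Case 1: tau = (4.356 × 10¹⁰) × 0.0002484 = 1.082 × 10⁷ Pa = 10.82 MPa
  Case 2: tau = (4.329 × 10¹⁰) × 0.000604 = 2.615 × 10⁷ Pa = 26.15 MPa
  Case 3: tau = (2.821 × 10¹⁰) × 0.0008055 = 2.272 × 10⁷ Pa = 22.72 MPa
  Case 4: tau = (4.476 × 10¹⁰) × 0.0001745 = 7.811 × 10⁶ Pa = 7.811 MPa
Ordering: 26.15 MPa (case 2) > 22.72 MPa (case 3) > 10.82 MPa (case 1) > 7.811 MPa (case 4)
Final answer: 2, 3, 1, 4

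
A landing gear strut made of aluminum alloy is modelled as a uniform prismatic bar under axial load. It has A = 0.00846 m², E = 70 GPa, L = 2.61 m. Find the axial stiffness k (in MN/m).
Model: a uniform prismatic bar under axial load, so k = (A·E) / L.
Convert to SI units:
  E = 70 GPa = 7 × 10¹⁰ Pa
Substitute:
  k = (0.00846 × (7 × 10¹⁰)) / 2.61
  k = 2.269 × 10⁸ N/m
Convert: k = 2.269 × 10⁸ N/m = 226.9 MN/m
Final answer: k = 226.9 MN/m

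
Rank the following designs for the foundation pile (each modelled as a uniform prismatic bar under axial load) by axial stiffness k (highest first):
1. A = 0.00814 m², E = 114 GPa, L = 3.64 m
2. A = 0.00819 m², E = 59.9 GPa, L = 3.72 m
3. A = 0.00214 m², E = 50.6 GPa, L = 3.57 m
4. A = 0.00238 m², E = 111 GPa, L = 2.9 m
Model: a uniform prismatic bar under axial load, so k = (A·E) / L (SI units).
  Case 1: k = (0.00814 × (1.14 × 10¹¹)) / 3.64 = 2.549 × 10⁸ N/m = 254.9 MN/m
  Case 2: k = (0.00819 × (5.99 × 10¹⁰)) / 3.72 = 1.319 × 10⁸ N/m = 131.9 MN/m
  Case 3: k = (0.00214 × (5.06 × 10¹⁰)) / 3.57 = 3.033 × 10⁷ N/m = 30.33 MN/m
  Case 4: k = (0.00238 × (1.11 × 10¹¹)) / 2.9 = 9.11 × 10⁷ N/m = 91.1 MN/m
Ordering: 254.9 MN/m (case 1) > 131.9 MN/m (case 2) > 91.1 MN/m (case 4) > 30.33 MN/m (case 3)
Final answer: 1, 2, 4, 3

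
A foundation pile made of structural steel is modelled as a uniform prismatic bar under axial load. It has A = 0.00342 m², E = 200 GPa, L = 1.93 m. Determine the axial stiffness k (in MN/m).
Model: a uniform prismatic bar under axial load, so k = (A·E) / L.
Convert to SI units:
  E = 200 GPa = 2 × 10¹¹ Pa
Substitute:
  k = (0.00342 × (2 × 10¹¹)) / 1.93
  k = 3.544 × 10⁸ N/m
Convert: k = 3.544 × 10⁸ N/m = 354.4 MN/m
Final answer: k = 354.4 MN/m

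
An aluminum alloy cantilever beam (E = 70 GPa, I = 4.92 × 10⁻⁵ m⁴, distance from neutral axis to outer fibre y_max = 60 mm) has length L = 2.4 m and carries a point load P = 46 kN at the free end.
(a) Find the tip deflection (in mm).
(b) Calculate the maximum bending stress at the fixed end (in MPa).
(a) Tip deflection of a cantilever with an end point load: δ = P·L^3 / (3·E·I). Convert P = 46 kN = 46000 N, E = 70 GPa = 7 × 10¹⁰ Pa.
  δ = (46000 × 2.4^3) / (3 × (7 × 10¹⁰) × (4.92 × 10⁻⁵)) = 0.06155 m = 61.55 mm
(b) Maximum bending moment at the fixed end: M = P·L = 46000 × 2.4 = 110400 N·m. Convert y_max = 60 mm = 0.06 m.
  σ = M·y_max / I = (110400 × 0.06) / (4.92 × 10⁻⁵) = 1.346 × 10⁸ Pa = 134.6 MPa
Final answer: (a) δ = 61.55 mm, (b) σ = 134.6 MPa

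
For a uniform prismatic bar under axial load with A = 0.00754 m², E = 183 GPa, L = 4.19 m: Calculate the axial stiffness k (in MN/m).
Model: a uniform prismatic bar under axial load, so k = (A·E) / L.
Convert to SI units:
  E = 183 GPa = 1.83 × 10¹¹ Pa
Substitute:
  k = (0.00754 × (1.83 × 10¹¹)) / 4.19
  k = 3.293 × 10⁸ N/m
Convert: k = 3.293 × 10⁸ N/m = 329.3 MN/m
Final answer: k = 329.3 MN/m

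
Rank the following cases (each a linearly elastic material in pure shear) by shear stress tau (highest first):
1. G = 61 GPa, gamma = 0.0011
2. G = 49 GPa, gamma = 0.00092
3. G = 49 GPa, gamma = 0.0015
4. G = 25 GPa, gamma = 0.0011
Model: a linearly elastic material in pure shear, so tau = G·gamma (SI units).
  Case 1: tau = (6.1 × 10¹⁰) × 0.0011 = 6.71 × 10⁷ Pa = 67.1 MPa
  Case 2: tau = (4.9 × 10¹⁰) × 0.00092 = 4.508 × 10⁷ Pa = 45.08 MPa
  Case 3: tau = (4.9 × 10¹⁰) × 0.0015 = 7.35 × 10⁷ Pa = 73.5 MPa
  Case 4: tau = (2.5 × 10¹⁰) × 0.0011 = 2.75 × 10⁷ Pa = 27.5 MPa
Ordering: 73.5 MPa (case 3) > 67.1 MPa (case 1) > 45.08 MPa (case 2) > 27.5 MPa (case 4)
Final answer: 3, 1, 2, 4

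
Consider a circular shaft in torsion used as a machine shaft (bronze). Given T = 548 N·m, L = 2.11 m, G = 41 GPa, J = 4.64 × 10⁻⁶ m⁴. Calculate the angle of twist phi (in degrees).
Model: a circular shaft in torsion, so phi = (T·L) / (G·J).
Convert to SI units:
  G = 41 GPa = 4.1 × 10¹⁰ Pa
Substitute:
  phi = (548 × 2.11) / ((4.1 × 10¹⁰) × (4.64 × 10⁻⁶))
  phi = 0.006078 rad
Convert to degrees: phi = 0.006078 × 180/π = 0.3482°
Final answer: phi = 0.3482°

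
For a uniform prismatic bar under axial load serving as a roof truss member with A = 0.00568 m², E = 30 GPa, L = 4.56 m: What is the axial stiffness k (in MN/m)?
Model: a uniform prismatic bar under axial load, so k = (A·E) / L.
Convert to SI units:
  E = 30 GPa = 3 × 10¹⁰ Pa
Substitute:
  k = (0.00568 × (3 × 10¹⁰)) / 4.56
  k = 3.737 × 10⁷ N/m
Convert: k = 3.737 × 10⁷ N/m = 37.37 MN/m
Final answer: k = 37.37 MN/m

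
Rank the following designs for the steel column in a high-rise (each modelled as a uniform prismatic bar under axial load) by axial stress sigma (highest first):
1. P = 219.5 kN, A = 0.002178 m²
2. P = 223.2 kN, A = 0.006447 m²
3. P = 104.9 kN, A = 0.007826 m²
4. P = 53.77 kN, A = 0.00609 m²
Model: a uniform prismatic bar under axial load, so sigma = P / A (SI units).
  Case 1: sigma = 219500 / 0.002178 = 1.008 × 10⁸ Pa = 100.8 MPa
  Case 2: sigma = 223200 / 0.006447 = 3.462 × 10⁷ Pa = 34.62 MPa
  Case 3: sigma = 104900 / 0.007826 = 1.34 × 10⁷ Pa = 13.4 MPa
  Case 4: sigma = 53770 / 0.00609 = 8.829 × 10⁶ Pa = 8.829 MPa
Ordering: 100.8 MPa (case 1) > 34.62 MPa (case 2) > 13.4 MPa (case 3) > 8.829 MPa (case 4)
Final answer: 1, 2, 3, 4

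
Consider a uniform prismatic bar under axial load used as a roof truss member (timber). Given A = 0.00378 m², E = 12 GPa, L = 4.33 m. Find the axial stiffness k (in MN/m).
Model: a uniform prismatic bar under axial load, so k = (A·E) / L.
Convert to SI units:
  E = 12 GPa = 1.2 × 10¹⁰ Pa
Substitute:
  k = (0.00378 × (1.2 × 10¹⁰)) / 4.33
  k = 1.048 × 10⁷ N/m
Convert: k = 1.048 × 10⁷ N/m = 10.48 MN/m
Final answer: k = 10.48 MN/m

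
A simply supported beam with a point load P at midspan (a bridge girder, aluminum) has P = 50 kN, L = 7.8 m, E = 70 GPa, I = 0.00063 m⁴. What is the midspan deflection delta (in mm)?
Model: a simply supported beam with a point load P at midspan, so delta = (P·L^3) / (48·E·I).
Convert to SI units:
  P = 50 kN = 50000 N
  E = 70 GPa = 7 × 10¹⁰ Pa
Substitute:
  delta = (50000 × 7.8^3) / (48 × (7 × 10¹⁰) × 0.00063)
  delta = 0.01121 m
Convert: delta = 0.01121 m = 11.21 mm
Final answer: delta = 11.21 mm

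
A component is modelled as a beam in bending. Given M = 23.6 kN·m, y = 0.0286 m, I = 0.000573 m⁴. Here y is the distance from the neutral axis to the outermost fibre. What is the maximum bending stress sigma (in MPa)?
Model: a beam in bending, so sigma = (M·y) / I.
Convert to SI units:
  M = 23.6 kN·m = 23600 N·m
Substitute:
  sigma = (23600 × 0.0286) / 0.000573
  sigma = 1.178 × 10⁶ Pa
Convert: sigma = 1.178 × 10⁶ Pa = 1.178 MPa
Final answer: sigma = 1.178 MPa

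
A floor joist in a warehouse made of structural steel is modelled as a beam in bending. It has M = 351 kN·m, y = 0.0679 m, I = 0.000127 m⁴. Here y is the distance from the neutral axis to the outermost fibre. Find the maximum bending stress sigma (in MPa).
Model: a beam in bending, so sigma = (M·y) / I.
Convert to SI units:
  M = 351 kN·m = 351000 N·m
Substitute:
  sigma = (351000 × 0.0679) / 0.000127
  sigma = 1.877 × 10⁸ Pa
Convert: sigma = 1.877 × 10⁸ Pa = 187.7 MPa
Final answer: sigma = 187.7 MPa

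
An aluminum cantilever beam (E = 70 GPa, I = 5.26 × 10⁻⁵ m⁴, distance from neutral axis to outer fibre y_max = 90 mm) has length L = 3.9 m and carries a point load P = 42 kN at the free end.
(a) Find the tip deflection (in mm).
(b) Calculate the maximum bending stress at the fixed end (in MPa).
(a) Tip deflection of a cantilever with an end point load: δ = P·L^3 / (3·E·I). Convert P = 42 kN = 42000 N, E = 70 GPa = 7 × 10¹⁰ Pa.
  δ = (42000 × 3.9^3) / (3 × (7 × 10¹⁰) × (5.26 × 10⁻⁵)) = 0.2255 m = 225.5 mm
(b) Maximum bending moment at the fixed end: M = P·L = 42000 × 3.9 = 163800 N·m. Convert y_max = 90 mm = 0.09 m.
  σ = M·y_max / I = (163800 × 0.09) / (5.26 × 10⁻⁵) = 2.803 × 10⁸ Pa = 280.3 MPa
Final answer: (a) δ = 225.5 mm, (b) σ = 280.3 MPa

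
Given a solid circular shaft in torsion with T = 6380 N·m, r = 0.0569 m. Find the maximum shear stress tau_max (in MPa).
Model: a solid circular shaft in torsion, so tau_max = (2·T) / (π·r^3).
Substitute:
  tau_max = (2 × 6380) / (π × 0.0569^3)
  tau_max = 2.205 × 10⁷ Pa
Convert: tau_max = 2.205 × 10⁷ Pa = 22.05 MPa
Final answer: tau_max = 22.05 MPa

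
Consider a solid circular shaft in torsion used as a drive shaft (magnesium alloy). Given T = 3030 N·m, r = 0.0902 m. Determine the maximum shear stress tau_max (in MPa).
Model: a solid circular shaft in torsion, so tau_max = (2·T) / (π·r^3).
Substitute:
  tau_max = (2 × 3030) / (π × 0.0902^3)
  tau_max = 2.628 × 10⁶ Pa
Convert: tau_max = 2.628 × 10⁶ Pa = 2.628 MPa
Final answer: tau_max = 2.628 MPa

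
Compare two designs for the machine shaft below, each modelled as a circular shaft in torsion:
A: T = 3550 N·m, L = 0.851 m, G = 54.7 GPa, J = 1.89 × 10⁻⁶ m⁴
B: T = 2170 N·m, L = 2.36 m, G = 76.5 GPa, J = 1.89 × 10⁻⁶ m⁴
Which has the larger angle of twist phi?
Model: a circular shaft in torsion, so phi = (T·L) / (G·J) (SI units).
  A: phi = (3550 × 0.851) / ((5.47 × 10¹⁰) × (1.89 × 10⁻⁶)) = 0.02922 rad = 1.674°
  B: phi = (2170 × 2.36) / ((7.65 × 10¹⁰) × (1.89 × 10⁻⁶)) = 0.03542 rad = 2.029°
2.029° > 1.674°, so B is larger.
Final answer: B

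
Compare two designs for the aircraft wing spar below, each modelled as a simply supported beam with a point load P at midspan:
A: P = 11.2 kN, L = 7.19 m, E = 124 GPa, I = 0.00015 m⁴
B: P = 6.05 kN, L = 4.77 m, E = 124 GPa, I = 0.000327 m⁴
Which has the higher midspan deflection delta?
Model: a simply supported beam with a point load P at midspan, so delta = (P·L^3) / (48·E·I) (SI units).
  A: delta = (11200 × 7.19^3) / (48 × (1.24 × 10¹¹) × 0.00015) = 0.004663 m = 4.663 mm
  B: delta = (6050 × 4.77^3) / (48 × (1.24 × 10¹¹) × 0.000327) = 0.0003374 m = 0.3374 mm
4.663 mm > 0.3374 mm, so A is larger.
Final answer: A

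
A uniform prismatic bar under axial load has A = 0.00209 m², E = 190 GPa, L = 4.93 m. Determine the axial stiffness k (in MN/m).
Model: a uniform prismatic bar under axial load, so k = (A·E) / L.
Convert to SI units:
  E = 190 GPa = 1.9 × 10¹¹ Pa
Substitute:
  k = (0.00209 × (1.9 × 10¹¹)) / 4.93
  k = 8.055 × 10⁷ N/m
Convert: k = 8.055 × 10⁷ N/m = 80.55 MN/m
Final answer: k = 80.55 MN/m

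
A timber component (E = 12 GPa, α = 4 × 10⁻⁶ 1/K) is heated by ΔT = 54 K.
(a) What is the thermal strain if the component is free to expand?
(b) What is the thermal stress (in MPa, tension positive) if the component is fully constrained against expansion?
(a) Free thermal strain ε_th = α·ΔT = (4 × 10⁻⁶) × 54 = 0.000216
(b) Fully constrained, the expansion is suppressed, so σ = -E·α·ΔT. Convert E = 12 GPa = 1.2 × 10¹⁰ Pa.
  σ = -(1.2 × 10¹⁰) × (4 × 10⁻⁶) × 54 = -2.592 × 10⁶ Pa = -2.592 MPa (compressive)
Final answer: (a) ε_th = 0.000216, (b) σ = -2.592 MPa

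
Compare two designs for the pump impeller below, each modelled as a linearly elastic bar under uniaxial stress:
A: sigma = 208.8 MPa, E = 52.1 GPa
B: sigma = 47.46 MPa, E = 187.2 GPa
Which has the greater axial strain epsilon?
Model: a linearly elastic bar under uniaxial stress, so epsilon = sigma / E (SI units).
  A: epsilon = (2.088 × 10⁸) / (5.21 × 10¹⁰) = 0.004008
  B: epsilon = (4.746 × 10⁷) / (1.872 × 10¹¹) = 0.0002535
0.004008 > 0.0002535, so A is larger.
Final answer: A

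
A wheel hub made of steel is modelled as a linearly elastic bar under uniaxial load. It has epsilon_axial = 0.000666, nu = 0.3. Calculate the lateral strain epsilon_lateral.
Model: a linearly elastic bar under uniaxial load, so epsilon_lateral = -nu·epsilon_axial.
Substitute:
  epsilon_lateral = -(0.3 × 0.000666)
  epsilon_lateral = -0.0001998
Final answer: epsilon_lateral = -0.0001998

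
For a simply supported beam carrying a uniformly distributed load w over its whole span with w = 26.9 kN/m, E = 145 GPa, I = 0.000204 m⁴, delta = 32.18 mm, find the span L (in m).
Model: a simply supported beam carrying a uniformly distributed load w over its whole span, so delta = (5·w·L^4) / (384·E·I).
Solve for L: L = ((384·delta·E·I) / (5·w))^(1/4).
Convert to SI units:
  w = 26.9 kN/m = 26900 N/m
  E = 145 GPa = 1.45 × 10¹¹ Pa
  delta = 32.18 mm = 0.03218 m
Substitute:
  L = ((384 × 0.03218 × (1.45 × 10¹¹) × 0.000204) / (5 × 26900))^(1/4)
  L = 7.22 m
Final answer: L = 7.22 m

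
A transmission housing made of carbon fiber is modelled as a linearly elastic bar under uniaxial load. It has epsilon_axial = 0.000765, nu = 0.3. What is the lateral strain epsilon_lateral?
Model: a linearly elastic bar under uniaxial load, so epsilon_lateral = -nu·epsilon_axial.
Substitute:
  epsilon_lateral = -(0.3 × 0.000765)
  epsilon_lateral = -0.0002295
Final answer: epsilon_lateral = -0.0002295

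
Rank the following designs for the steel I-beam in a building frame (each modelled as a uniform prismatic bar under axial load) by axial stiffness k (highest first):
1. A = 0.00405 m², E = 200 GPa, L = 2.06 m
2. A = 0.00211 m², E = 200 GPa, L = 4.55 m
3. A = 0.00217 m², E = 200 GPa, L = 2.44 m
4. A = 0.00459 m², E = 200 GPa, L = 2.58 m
Model: a uniform prismatic bar under axial load, so k = (A·E) / L (SI units).
  Case 1: k = (0.00405 × (2 × 10¹¹)) / 2.06 = 3.932 × 10⁸ N/m = 393.2 MN/m
  Case 2: k = (0.00211 × (2 × 10¹¹)) / 4.55 = 9.275 × 10⁷ N/m = 92.75 MN/m
  Case 3: k = (0.00217 × (2 × 10¹¹)) / 2.44 = 1.779 × 10⁸ N/m = 177.9 MN/m
  Case 4: k = (0.00459 × (2 × 10¹¹)) / 2.58 = 3.558 × 10⁸ N/m = 355.8 MN/m
Ordering: 393.2 MN/m (case 1) > 355.8 MN/m (case 4) > 177.9 MN/m (case 3) > 92.75 MN/m (case 2)
Final answer: 1, 4, 3, 2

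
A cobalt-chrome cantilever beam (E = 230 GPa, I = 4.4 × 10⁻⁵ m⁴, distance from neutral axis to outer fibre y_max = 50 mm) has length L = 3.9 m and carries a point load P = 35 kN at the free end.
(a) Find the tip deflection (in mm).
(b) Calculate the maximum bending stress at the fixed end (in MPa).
(a) Tip deflection of a cantilever with an end point load: δ = P·L^3 / (3·E·I). Convert P = 35 kN = 35000 N, E = 230 GPa = 2.3 × 10¹¹ Pa.
  δ = (35000 × 3.9^3) / (3 × (2.3 × 10¹¹) × (4.4 × 10⁻⁵)) = 0.06838 m = 68.38 mm
(b) Maximum bending moment at the fixed end: M = P·L = 35000 × 3.9 = 136500 N·m. Convert y_max = 50 mm = 0.05 m.
  σ = M·y_max / I = (136500 × 0.05) / (4.4 × 10⁻⁵) = 1.551 × 10⁸ Pa = 155.1 MPa
Final answer: (a) δ = 68.38 mm, (b) σ = 155.1 MPa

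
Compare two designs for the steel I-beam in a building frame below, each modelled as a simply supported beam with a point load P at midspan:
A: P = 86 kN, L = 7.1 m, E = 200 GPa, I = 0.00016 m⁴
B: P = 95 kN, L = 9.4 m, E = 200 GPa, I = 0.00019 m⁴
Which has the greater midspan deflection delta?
Model: a simply supported beam with a point load P at midspan, so delta = (P·L^3) / (48·E·I) (SI units).
  A: delta = (86000 × 7.1^3) / (48 × (2 × 10¹¹) × 0.00016) = 0.02004 m = 20.04 mm
  B: delta = (95000 × 9.4^3) / (48 × (2 × 10¹¹) × 0.00019) = 0.04326 m = 43.26 mm
43.26 mm > 20.04 mm, so B is larger.
Final answer: B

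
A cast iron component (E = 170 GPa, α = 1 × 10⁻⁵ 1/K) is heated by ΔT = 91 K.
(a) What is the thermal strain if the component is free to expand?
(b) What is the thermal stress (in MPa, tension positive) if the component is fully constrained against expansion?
(a) Free thermal strain ε_th = α·ΔT = (1 × 10⁻⁵) × 91 = 0.00091
(b) Fully constrained, the expansion is suppressed, so σ = -E·α·ΔT. Convert E = 170 GPa = 1.7 × 10¹¹ Pa.
  σ = -(1.7 × 10¹¹) × (1 × 10⁻⁵) × 91 = -1.547 × 10⁸ Pa = -154.7 MPa (compressive)
Final answer: (a) ε_th = 0.00091, (b) σ = -154.7 MPa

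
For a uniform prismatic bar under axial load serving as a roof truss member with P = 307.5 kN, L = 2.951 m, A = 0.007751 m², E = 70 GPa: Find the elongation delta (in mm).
Model: a uniform prismatic bar under axial load, so delta = (P·L) / (A·E).
Convert to SI units:
  P = 307.5 kN = 307500 N
  E = 70 GPa = 7 × 10¹⁰ Pa
Substitute:
  delta = (307500 × 2.951) / (0.007751 × (7 × 10¹⁰))
  delta = 0.001672 m
Convert: delta = 0.001672 m = 1.672 mm
Final answer: delta = 1.672 mm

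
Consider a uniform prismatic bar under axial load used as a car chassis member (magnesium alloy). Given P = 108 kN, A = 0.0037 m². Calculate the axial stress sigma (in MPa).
Model: a uniform prismatic bar under axial load, so sigma = P / A.
Convert to SI units:
  P = 108 kN = 108000 N
Substitute:
  sigma = 108000 / 0.0037
  sigma = 2.919 × 10⁷ Pa
Convert: sigma = 2.919 × 10⁷ Pa = 29.19 MPa
Final answer: sigma = 29.19 MPa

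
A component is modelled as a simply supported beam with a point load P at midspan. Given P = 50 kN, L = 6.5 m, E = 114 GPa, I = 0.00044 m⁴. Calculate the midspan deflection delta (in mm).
Model: a simply supported beam with a point load P at midspan, so delta = (P·L^3) / (48·E·I).
Convert to SI units:
  P = 50 kN = 50000 N
  E = 114 GPa = 1.14 × 10¹¹ Pa
Substitute:
  delta = (50000 × 6.5^3) / (48 × (1.14 × 10¹¹) × 0.00044)
  delta = 0.005703 m
Convert: delta = 0.005703 m = 5.703 mm
Final answer: delta = 5.703 mm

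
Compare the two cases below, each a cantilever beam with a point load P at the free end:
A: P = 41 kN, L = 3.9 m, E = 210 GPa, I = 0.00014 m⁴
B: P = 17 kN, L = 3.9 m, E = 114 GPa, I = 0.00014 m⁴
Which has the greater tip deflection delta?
Model: a cantilever beam with a point load P at the free end, so delta = (P·L^3) / (3·E·I) (SI units).
  A: delta = (41000 × 3.9^3) / (3 × (2.1 × 10¹¹) × 0.00014) = 0.02757 m = 27.57 mm
  B: delta = (17000 × 3.9^3) / (3 × (1.14 × 10¹¹) × 0.00014) = 0.02106 m = 21.06 mm
27.57 mm > 21.06 mm, so A is larger.
Final answer: A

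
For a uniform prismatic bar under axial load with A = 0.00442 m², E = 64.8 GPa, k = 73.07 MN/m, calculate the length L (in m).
Model: a uniform prismatic bar under axial load, so k = (A·E) / L.
Solve for L: L = (A·E) / k.
Convert to SI units:
  E = 64.8 GPa = 6.48 × 10¹⁰ Pa
  k = 73.07 MN/m = 7.307 × 10⁷ N/m
Substitute:
  L = (0.00442 × (6.48 × 10¹⁰)) / (7.307 × 10⁷)
  L = 3.92 m
Final answer: L = 3.92 m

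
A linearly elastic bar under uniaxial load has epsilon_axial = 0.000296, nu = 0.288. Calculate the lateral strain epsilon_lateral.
Model: a linearly elastic bar under uniaxial load, so epsilon_lateral = -nu·epsilon_axial.
Substitute:
  epsilon_lateral = -(0.288 × 0.000296)
  epsilon_lateral = -8.525 × 10⁻⁵
Final answer: epsilon_lateral = -8.525 × 10⁻⁵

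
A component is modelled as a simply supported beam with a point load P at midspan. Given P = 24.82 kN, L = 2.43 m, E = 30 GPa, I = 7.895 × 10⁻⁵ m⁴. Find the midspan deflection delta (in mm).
Model: a simply supported beam with a point load P at midspan, so delta = (P·L^3) / (48·E·I).
Convert to SI units:
  P = 24.82 kN = 24820 N
  E = 30 GPa = 3 × 10¹⁰ Pa
Substitute:
  delta = (24820 × 2.43^3) / (48 × (3 × 10¹⁰) × (7.895 × 10⁻⁵))
  delta = 0.003133 m
Convert: delta = 0.003133 m = 3.133 mm
Final answer: delta = 3.133 mm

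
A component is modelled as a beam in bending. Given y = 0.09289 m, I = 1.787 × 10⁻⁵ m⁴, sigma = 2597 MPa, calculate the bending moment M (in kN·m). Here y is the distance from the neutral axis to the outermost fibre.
Model: a beam in bending, so sigma = (M·y) / I.
Solve for M: M = (sigma·I) / y.
Convert to SI units:
  sigma = 2597 MPa = 2.597 × 10⁹ Pa
Substitute:
  M = ((2.597 × 10⁹) × (1.787 × 10⁻⁵)) / 0.09289
  M = 499600 N·m
Convert: M = 499600 N·m = 499.6 kN·m
Final answer: M = 499.6 kN·m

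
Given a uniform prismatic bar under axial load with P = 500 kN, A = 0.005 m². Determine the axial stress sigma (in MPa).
Model: a uniform prismatic bar under axial load, so sigma = P / A.
Convert to SI units:
  P = 500 kN = 500000 N
Substitute:
  sigma = 500000 / 0.005
  sigma = 1 × 10⁸ Pa
Convert: sigma = 1 × 10⁸ Pa = 100 MPa
Final answer: sigma = 100 MPa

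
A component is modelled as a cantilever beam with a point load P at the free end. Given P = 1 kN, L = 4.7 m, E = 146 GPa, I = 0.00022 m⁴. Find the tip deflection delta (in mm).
Model: a cantilever beam with a point load P at the free end, so delta = (P·L^3) / (3·E·I).
Convert to SI units:
  P = 1 kN = 1000 N
  E = 146 GPa = 1.46 × 10¹¹ Pa
Substitute:
  delta = (1000 × 4.7^3) / (3 × (1.46 × 10¹¹) × 0.00022)
  delta = 0.001077 m
Convert: delta = 0.001077 m = 1.077 mm
Final answer: delta = 1.077 mm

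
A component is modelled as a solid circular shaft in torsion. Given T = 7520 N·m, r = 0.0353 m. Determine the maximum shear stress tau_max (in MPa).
Model: a solid circular shaft in torsion, so tau_max = (2·T) / (π·r^3).
Substitute:
  tau_max = (2 × 7520) / (π × 0.0353^3)
  tau_max = 1.088 × 10⁸ Pa
Convert: tau_max = 1.088 × 10⁸ Pa = 108.8 MPa
Final answer: tau_max = 108.8 MPa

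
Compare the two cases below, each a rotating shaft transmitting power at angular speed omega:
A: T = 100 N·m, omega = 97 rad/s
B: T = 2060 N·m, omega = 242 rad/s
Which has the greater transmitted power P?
Model: a rotating shaft transmitting power at angular speed omega, so P = T·omega (SI units).
  A: P = 100 × 97 = 9700 W = 9.7 kW
  B: P = 2060 × 242 = 498500 W = 498.5 kW
498.5 kW > 9.7 kW, so B is larger.
Final answer: B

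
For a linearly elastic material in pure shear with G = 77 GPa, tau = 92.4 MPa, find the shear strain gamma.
Model: a linearly elastic material in pure shear, so tau = G·gamma.
Solve for gamma: gamma = tau / G.
Convert to SI units:
  G = 77 GPa = 7.7 × 10¹⁰ Pa
  tau = 92.4 MPa = 9.24 × 10⁷ Pa
Substitute:
  gamma = (9.24 × 10⁷) / (7.7 × 10¹⁰)
  gamma = 0.0012
Final answer: gamma = 0.0012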